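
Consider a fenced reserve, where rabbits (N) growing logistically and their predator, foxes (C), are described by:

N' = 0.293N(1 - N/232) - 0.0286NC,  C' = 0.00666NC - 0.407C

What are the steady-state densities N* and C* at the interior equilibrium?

N* ≈ 61.1, C* ≈ 7.55

From dC/dt = 0 with C > 0: 0.00666N* = 0.407, so N* = 61.1.
Substitute into dN/dt = 0: 0.293(1 - 61.1/232) = 0.0286C*.
The bracket is 0.737, giving C* = 0.216/0.0286 = 7.55.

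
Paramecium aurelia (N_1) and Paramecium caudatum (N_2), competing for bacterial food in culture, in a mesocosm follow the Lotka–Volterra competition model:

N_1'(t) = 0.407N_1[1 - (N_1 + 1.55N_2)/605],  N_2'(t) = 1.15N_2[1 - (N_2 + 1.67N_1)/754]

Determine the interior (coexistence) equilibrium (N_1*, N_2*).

Setting both brackets to zero gives the nullclines N_1 + 1.55N_2 = 605 and 1.67N_1 + N_2 = 754.
Substituting N_2 = 754 - 1.67N_1 into the first: N_1(1 - 1.55·1.67) = 605 - 1.55·754.
So N_1* = -564/-1.59 = 355, and then N_2* = 754 - 1.67·355 = 161.

N_1* ≈ 355, N_2* ≈ 161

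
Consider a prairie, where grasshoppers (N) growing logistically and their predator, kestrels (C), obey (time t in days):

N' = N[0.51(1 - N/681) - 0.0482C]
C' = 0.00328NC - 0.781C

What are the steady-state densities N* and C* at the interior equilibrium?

N* ≈ 238, C* ≈ 6.88

From dC/dt = 0 with C > 0: 0.00328N* = 0.781, so N* = 238.
Substitute into dN/dt = 0: 0.51(1 - 238/681) = 0.0482C*.
The bracket is 0.65, giving C* = 0.332/0.0482 = 6.88.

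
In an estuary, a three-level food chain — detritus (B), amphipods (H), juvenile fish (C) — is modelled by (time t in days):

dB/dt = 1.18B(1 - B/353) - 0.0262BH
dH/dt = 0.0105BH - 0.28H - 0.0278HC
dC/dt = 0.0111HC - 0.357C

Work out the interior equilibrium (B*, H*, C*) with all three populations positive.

B* ≈ 101, H* ≈ 32.2, C* ≈ 28

From dC/dt = 0: 0.0111H* = 0.357, so H* = 32.2.
From dB/dt = 0: 1.18(1 - B*/353) = 0.0262·32.2, giving B* = 353·(1 - 0.714) = 101.
From dH/dt = 0: 0.0105·101 - 0.28 = 0.0278C*, so C* = 0.78/0.0278 = 28.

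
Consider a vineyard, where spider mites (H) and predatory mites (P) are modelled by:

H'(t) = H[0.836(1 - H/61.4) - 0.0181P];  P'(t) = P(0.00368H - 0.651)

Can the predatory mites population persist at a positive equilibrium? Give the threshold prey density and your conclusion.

Threshold H = 177; K < 177, so no, the predator goes extinct.

The predator equation gives dP/dt > 0 only when H > 0.651/0.00368 = 177.
Without the predator, H → K = 61.4. Since 61.4 < 177, the predator cannot invade.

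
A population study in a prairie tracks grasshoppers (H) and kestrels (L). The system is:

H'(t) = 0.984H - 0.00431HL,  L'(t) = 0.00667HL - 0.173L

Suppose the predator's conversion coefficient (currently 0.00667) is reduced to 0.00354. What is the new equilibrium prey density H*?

At the interior fixed point, setting dL/dt = 0 with L > 0 fixes H* = (predator death rate)/(HL coefficient) — independent of the other coefficients.
With the change, H* = 0.173/0.00354 = 48.9; it rises from 25.9.

H* ≈ 48.9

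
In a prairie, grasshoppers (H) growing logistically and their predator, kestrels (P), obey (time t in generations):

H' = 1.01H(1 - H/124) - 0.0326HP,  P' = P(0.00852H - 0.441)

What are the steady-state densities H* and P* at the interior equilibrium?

H* ≈ 51.8, P* ≈ 18

From dP/dt = 0 with P > 0: 0.00852H* = 0.441, so H* = 51.8.
Substitute into dH/dt = 0: 1.01(1 - 51.8/124) = 0.0326P*.
The bracket is 0.583, giving P* = 0.588/0.0326 = 18.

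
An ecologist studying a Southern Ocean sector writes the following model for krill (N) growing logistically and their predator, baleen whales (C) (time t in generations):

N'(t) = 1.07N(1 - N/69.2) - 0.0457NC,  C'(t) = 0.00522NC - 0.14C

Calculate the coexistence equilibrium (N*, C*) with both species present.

From dC/dt = 0 with C > 0: 0.00522N* = 0.14, so N* = 26.8.
Substitute into dN/dt = 0: 1.07(1 - 26.8/69.2) = 0.0457C*.
The bracket is 0.612, giving C* = 0.655/0.0457 = 14.3.

N* ≈ 26.8, C* ≈ 14.3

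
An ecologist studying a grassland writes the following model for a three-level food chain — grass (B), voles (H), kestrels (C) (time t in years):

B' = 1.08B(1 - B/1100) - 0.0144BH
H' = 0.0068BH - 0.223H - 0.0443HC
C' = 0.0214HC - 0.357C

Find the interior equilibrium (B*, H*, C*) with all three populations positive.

B* ≈ 855, H* ≈ 16.7, C* ≈ 126

From dC/dt = 0: 0.0214H* = 0.357, so H* = 16.7.
From dB/dt = 0: 1.08(1 - B*/1100) = 0.0144·16.7, giving B* = 1100·(1 - 0.222) = 855.
From dH/dt = 0: 0.0068·855 - 0.223 = 0.0443C*, so C* = 5.59/0.0443 = 126.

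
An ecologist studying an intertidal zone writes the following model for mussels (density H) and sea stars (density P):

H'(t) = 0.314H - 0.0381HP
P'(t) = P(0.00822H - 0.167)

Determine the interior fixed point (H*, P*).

H* ≈ 20.3, P* ≈ 8.24

Set dP/dt = 0 with P > 0: 0.00822H - 0.167 = 0, so H* = 0.167/0.00822 = 20.3.
Set dH/dt = 0 with H > 0: 0.314 - 0.0381P = 0, so P* = 0.314/0.0381 = 8.24.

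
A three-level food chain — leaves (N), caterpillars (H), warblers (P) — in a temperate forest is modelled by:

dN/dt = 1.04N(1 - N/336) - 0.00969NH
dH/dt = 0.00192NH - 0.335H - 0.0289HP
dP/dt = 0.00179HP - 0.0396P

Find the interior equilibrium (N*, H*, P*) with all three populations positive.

From dP/dt = 0: 0.00179H* = 0.0396, so H* = 22.1.
From dN/dt = 0: 1.04(1 - N*/336) = 0.00969·22.1, giving N* = 336·(1 - 0.206) = 267.
From dH/dt = 0: 0.00192·267 - 0.335 = 0.0289P*, so P* = 0.177/0.0289 = 6.13.

N* ≈ 267, H* ≈ 22.1, P* ≈ 6.13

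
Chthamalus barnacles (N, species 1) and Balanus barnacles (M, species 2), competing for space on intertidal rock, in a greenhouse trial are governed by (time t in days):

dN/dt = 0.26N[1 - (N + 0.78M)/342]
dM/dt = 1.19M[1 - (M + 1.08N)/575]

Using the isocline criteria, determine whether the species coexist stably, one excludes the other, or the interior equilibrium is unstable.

species 2 excludes species 1

Compare the nullcline intercepts: K1/α12 = 342/0.78 = 438 < K2 = 575; K2/α21 = 575/1.08 = 532 > K1 = 342.
Since the inequalities point opposite ways, species 2 can invade but species 1 cannot.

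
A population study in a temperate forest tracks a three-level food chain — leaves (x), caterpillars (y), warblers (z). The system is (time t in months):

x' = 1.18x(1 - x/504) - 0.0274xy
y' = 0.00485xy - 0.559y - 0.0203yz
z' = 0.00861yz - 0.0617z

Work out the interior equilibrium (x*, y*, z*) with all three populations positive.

From dz/dt = 0: 0.00861y* = 0.0617, so y* = 7.17.
From dx/dt = 0: 1.18(1 - x*/504) = 0.0274·7.17, giving x* = 504·(1 - 0.166) = 420.
From dy/dt = 0: 0.00485·420 - 0.559 = 0.0203z*, so z* = 1.48/0.0203 = 72.8.

x* ≈ 420, y* ≈ 7.17, z* ≈ 72.8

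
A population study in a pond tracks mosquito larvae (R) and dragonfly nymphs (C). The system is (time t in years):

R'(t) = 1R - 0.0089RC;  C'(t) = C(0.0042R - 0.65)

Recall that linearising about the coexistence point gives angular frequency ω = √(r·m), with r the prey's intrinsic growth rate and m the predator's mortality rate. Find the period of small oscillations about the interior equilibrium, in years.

T ≈ 7.79 years

Here r = 1 and m = 0.65, so r·m = 0.65.
ω = √0.65 = 0.806 per year, hence T = 2π/ω ≈ 7.79 years.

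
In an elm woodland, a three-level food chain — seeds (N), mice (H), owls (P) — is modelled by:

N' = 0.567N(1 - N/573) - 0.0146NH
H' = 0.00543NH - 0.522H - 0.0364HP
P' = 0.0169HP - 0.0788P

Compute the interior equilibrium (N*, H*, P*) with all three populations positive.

N* ≈ 504, H* ≈ 4.66, P* ≈ 60.9

From dP/dt = 0: 0.0169H* = 0.0788, so H* = 4.66.
From dN/dt = 0: 0.567(1 - N*/573) = 0.0146·4.66, giving N* = 573·(1 - 0.12) = 504.
From dH/dt = 0: 0.00543·504 - 0.522 = 0.0364P*, so P* = 2.22/0.0364 = 60.9.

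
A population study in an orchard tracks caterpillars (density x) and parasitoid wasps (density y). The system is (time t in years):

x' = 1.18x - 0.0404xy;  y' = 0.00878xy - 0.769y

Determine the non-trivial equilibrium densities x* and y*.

x* ≈ 87.6, y* ≈ 29.2

Set dy/dt = 0 with y > 0: 0.00878x - 0.769 = 0, so x* = 0.769/0.00878 = 87.6.
Set dx/dt = 0 with x > 0: 1.18 - 0.0404y = 0, so y* = 1.18/0.0404 = 29.2.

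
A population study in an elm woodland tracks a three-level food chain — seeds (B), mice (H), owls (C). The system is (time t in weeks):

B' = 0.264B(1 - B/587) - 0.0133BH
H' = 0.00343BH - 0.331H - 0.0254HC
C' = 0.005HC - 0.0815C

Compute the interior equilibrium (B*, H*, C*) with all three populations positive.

B* ≈ 105, H* ≈ 16.3, C* ≈ 1.14

From dC/dt = 0: 0.005H* = 0.0815, so H* = 16.3.
From dB/dt = 0: 0.264(1 - B*/587) = 0.0133·16.3, giving B* = 587·(1 - 0.821) = 105.
From dH/dt = 0: 0.00343·105 - 0.331 = 0.0254C*, so C* = 0.029/0.0254 = 1.14.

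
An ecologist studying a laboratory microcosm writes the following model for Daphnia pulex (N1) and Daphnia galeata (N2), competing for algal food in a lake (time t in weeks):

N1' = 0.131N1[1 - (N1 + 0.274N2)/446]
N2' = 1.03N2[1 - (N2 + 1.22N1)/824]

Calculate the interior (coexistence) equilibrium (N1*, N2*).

Setting both brackets to zero gives the nullclines N1 + 0.274N2 = 446 and 1.22N1 + N2 = 824.
Substituting N2 = 824 - 1.22N1 into the first: N1(1 - 0.274·1.22) = 446 - 0.274·824.
So N1* = 220/0.666 = 331, and then N2* = 824 - 1.22·331 = 420.

N1* ≈ 331, N2* ≈ 420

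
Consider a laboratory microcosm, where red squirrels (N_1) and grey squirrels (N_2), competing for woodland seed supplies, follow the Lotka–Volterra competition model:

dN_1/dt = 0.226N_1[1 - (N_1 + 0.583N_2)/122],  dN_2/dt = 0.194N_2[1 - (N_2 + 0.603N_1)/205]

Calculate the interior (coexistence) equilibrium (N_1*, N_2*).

Setting both brackets to zero gives the nullclines N_1 + 0.583N_2 = 122 and 0.603N_1 + N_2 = 205.
Substituting N_2 = 205 - 0.603N_1 into the first: N_1(1 - 0.583·0.603) = 122 - 0.583·205.
So N_1* = 2.49/0.648 = 3.83, and then N_2* = 205 - 0.603·3.83 = 203.

N_1* ≈ 3.83, N_2* ≈ 203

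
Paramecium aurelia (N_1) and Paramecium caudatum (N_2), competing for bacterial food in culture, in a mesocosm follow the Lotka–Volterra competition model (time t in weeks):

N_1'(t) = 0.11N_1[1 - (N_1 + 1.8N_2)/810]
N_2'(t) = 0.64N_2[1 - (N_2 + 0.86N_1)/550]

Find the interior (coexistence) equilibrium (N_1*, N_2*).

N_1* ≈ 328, N_2* ≈ 268

Setting both brackets to zero gives the nullclines N_1 + 1.8N_2 = 810 and 0.86N_1 + N_2 = 550.
Substituting N_2 = 550 - 0.86N_1 into the first: N_1(1 - 1.8·0.86) = 810 - 1.8·550.
So N_1* = -180/-0.548 = 328, and then N_2* = 550 - 0.86·328 = 268.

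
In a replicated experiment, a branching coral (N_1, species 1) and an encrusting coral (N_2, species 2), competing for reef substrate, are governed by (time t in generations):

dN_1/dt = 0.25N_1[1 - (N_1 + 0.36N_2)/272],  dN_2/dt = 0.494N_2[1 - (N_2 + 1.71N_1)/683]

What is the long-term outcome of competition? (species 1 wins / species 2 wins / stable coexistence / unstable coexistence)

Compare the nullcline intercepts: K1/α12 = 272/0.36 = 756 > K2 = 683; K2/α21 = 683/1.71 = 399 > K1 = 272.
Since both inequalities hold, each species can invade when rare, so the interior equilibrium is stable.

stable coexistence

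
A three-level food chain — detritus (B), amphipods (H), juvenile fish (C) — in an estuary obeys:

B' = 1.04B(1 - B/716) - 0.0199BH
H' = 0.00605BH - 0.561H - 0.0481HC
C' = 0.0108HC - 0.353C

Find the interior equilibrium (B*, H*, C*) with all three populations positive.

From dC/dt = 0: 0.0108H* = 0.353, so H* = 32.7.
From dB/dt = 0: 1.04(1 - B*/716) = 0.0199·32.7, giving B* = 716·(1 - 0.625) = 268.
From dH/dt = 0: 0.00605·268 - 0.561 = 0.0481C*, so C* = 1.06/0.0481 = 22.1.

B* ≈ 268, H* ≈ 32.7, C* ≈ 22.1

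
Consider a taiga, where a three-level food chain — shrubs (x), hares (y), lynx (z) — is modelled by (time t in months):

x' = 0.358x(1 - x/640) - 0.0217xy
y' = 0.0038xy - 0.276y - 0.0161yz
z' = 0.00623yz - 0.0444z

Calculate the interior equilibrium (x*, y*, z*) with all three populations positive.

From dz/dt = 0: 0.00623y* = 0.0444, so y* = 7.13.
From dx/dt = 0: 0.358(1 - x*/640) = 0.0217·7.13, giving x* = 640·(1 - 0.432) = 364.
From dy/dt = 0: 0.0038·364 - 0.276 = 0.0161z*, so z* = 1.11/0.0161 = 68.7.

x* ≈ 364, y* ≈ 7.13, z* ≈ 68.7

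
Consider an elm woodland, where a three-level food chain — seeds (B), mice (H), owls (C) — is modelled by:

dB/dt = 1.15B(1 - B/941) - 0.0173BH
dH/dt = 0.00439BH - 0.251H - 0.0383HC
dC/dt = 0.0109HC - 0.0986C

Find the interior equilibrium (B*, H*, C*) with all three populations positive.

B* ≈ 813, H* ≈ 9.05, C* ≈ 86.6

From dC/dt = 0: 0.0109H* = 0.0986, so H* = 9.05.
From dB/dt = 0: 1.15(1 - B*/941) = 0.0173·9.05, giving B* = 941·(1 - 0.136) = 813.
From dH/dt = 0: 0.00439·813 - 0.251 = 0.0383C*, so C* = 3.32/0.0383 = 86.6.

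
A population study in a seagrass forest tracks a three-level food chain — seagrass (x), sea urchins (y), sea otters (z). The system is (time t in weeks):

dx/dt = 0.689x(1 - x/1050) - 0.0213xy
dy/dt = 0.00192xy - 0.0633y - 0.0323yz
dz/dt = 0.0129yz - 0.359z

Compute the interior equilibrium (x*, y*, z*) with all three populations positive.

From dz/dt = 0: 0.0129y* = 0.359, so y* = 27.8.
From dx/dt = 0: 0.689(1 - x*/1050) = 0.0213·27.8, giving x* = 1050·(1 - 0.86) = 147.
From dy/dt = 0: 0.00192·147 - 0.0633 = 0.0323z*, so z* = 0.218/0.0323 = 6.76.

x* ≈ 147, y* ≈ 27.8, z* ≈ 6.76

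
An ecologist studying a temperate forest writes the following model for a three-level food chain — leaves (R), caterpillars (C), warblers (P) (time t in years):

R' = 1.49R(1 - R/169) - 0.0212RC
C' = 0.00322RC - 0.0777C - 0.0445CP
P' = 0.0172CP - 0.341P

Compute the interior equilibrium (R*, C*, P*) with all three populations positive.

From dP/dt = 0: 0.0172C* = 0.341, so C* = 19.8.
From dR/dt = 0: 1.49(1 - R*/169) = 0.0212·19.8, giving R* = 169·(1 - 0.282) = 121.
From dC/dt = 0: 0.00322·121 - 0.0777 = 0.0445P*, so P* = 0.313/0.0445 = 7.03.

R* ≈ 121, C* ≈ 19.8, P* ≈ 7.03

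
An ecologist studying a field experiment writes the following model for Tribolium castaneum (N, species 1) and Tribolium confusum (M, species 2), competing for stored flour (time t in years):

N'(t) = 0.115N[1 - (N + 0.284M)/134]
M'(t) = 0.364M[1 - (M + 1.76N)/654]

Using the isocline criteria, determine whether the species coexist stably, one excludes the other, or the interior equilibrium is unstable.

species 2 excludes species 1

Compare the nullcline intercepts: K1/α12 = 134/0.284 = 472 < K2 = 654; K2/α21 = 654/1.76 = 372 > K1 = 134.
Since the inequalities point opposite ways, species 2 can invade but species 1 cannot.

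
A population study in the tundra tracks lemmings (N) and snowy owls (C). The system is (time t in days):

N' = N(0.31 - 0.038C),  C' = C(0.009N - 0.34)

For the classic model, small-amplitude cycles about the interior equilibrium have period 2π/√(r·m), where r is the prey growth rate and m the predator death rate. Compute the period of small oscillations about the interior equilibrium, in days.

Here r = 0.31 and m = 0.34, so r·m = 0.105.
ω = √0.105 = 0.325 per day, hence T = 2π/ω ≈ 19.4 days.

T ≈ 19.4 days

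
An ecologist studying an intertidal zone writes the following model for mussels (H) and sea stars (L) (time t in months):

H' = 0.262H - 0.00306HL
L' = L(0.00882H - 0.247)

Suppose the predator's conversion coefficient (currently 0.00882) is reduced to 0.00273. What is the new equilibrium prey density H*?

H* ≈ 90.5

At the interior fixed point, setting dL/dt = 0 with L > 0 fixes H* = (predator death rate)/(HL coefficient) — independent of the other coefficients.
With the change, H* = 0.247/0.00273 = 90.5; it rises from 28.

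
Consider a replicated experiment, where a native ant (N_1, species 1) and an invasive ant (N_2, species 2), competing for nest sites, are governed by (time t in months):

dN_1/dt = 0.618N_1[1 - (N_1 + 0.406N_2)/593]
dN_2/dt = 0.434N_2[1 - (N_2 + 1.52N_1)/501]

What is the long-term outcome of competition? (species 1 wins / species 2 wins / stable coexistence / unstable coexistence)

Compare the nullcline intercepts: K1/α12 = 593/0.406 = 1460 > K2 = 501; K2/α21 = 501/1.52 = 330 < K1 = 593.
Since the inequalities point opposite ways, species 1 can invade but species 2 cannot.

species 1 excludes species 2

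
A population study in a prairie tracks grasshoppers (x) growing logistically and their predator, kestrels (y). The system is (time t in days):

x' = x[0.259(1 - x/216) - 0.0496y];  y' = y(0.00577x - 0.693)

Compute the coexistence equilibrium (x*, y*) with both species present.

From dy/dt = 0 with y > 0: 0.00577x* = 0.693, so x* = 120.
Substitute into dx/dt = 0: 0.259(1 - 120/216) = 0.0496y*.
The bracket is 0.444, giving y* = 0.115/0.0496 = 2.32.

x* ≈ 120, y* ≈ 2.32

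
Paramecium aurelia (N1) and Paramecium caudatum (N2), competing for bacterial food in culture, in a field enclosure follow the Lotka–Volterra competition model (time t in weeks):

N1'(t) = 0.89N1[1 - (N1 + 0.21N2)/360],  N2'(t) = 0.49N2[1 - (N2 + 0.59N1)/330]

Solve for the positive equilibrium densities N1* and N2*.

N1* ≈ 332, N2* ≈ 134

Setting both brackets to zero gives the nullclines N1 + 0.21N2 = 360 and 0.59N1 + N2 = 330.
Substituting N2 = 330 - 0.59N1 into the first: N1(1 - 0.21·0.59) = 360 - 0.21·330.
So N1* = 291/0.876 = 332, and then N2* = 330 - 0.59·332 = 134.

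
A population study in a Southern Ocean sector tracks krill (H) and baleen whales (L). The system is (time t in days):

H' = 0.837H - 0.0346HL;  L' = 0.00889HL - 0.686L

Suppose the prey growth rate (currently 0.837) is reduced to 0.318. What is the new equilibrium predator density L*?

L* ≈ 9.19

At the interior fixed point, setting dH/dt = 0 with H > 0 fixes L* = (prey growth rate)/(HL coefficient) — independent of the other coefficients.
With the change, L* = 0.318/0.0346 = 9.19; it falls from 24.2.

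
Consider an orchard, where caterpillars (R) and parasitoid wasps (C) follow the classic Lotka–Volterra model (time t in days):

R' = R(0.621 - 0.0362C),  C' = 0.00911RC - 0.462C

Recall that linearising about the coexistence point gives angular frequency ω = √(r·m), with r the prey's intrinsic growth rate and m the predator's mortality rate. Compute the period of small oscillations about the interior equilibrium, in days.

Here r = 0.621 and m = 0.462, so r·m = 0.287.
ω = √0.287 = 0.536 per day, hence T = 2π/ω ≈ 11.7 days.

T ≈ 11.7 days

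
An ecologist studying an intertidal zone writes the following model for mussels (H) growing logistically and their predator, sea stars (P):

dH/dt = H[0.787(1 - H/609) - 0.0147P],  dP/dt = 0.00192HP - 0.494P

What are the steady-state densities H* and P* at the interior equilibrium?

H* ≈ 257, P* ≈ 30.9

From dP/dt = 0 with P > 0: 0.00192H* = 0.494, so H* = 257.
Substitute into dH/dt = 0: 0.787(1 - 257/609) = 0.0147P*.
The bracket is 0.578, giving P* = 0.455/0.0147 = 30.9.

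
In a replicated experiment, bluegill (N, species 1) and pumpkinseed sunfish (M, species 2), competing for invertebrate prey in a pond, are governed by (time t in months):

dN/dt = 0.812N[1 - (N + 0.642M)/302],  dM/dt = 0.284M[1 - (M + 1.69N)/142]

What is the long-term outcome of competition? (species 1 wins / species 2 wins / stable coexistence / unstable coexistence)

Compare the nullcline intercepts: K1/α12 = 302/0.642 = 470 > K2 = 142; K2/α21 = 142/1.69 = 84 < K1 = 302.
Since the inequalities point opposite ways, species 1 can invade but species 2 cannot.

species 1 excludes species 2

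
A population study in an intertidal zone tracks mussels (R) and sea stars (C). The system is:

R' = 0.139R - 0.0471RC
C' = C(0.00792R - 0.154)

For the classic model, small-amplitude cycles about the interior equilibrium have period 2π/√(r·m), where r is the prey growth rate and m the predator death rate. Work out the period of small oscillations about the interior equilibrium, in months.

Here r = 0.139 and m = 0.154, so r·m = 0.0214.
ω = √0.0214 = 0.146 per month, hence T = 2π/ω ≈ 42.9 months.

T ≈ 42.9 months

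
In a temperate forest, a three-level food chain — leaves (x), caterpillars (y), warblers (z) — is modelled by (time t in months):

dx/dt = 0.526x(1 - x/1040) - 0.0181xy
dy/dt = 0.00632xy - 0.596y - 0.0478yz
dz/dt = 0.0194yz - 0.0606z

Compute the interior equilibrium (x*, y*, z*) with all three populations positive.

x* ≈ 928, y* ≈ 3.12, z* ≈ 110

From dz/dt = 0: 0.0194y* = 0.0606, so y* = 3.12.
From dx/dt = 0: 0.526(1 - x*/1040) = 0.0181·3.12, giving x* = 1040·(1 - 0.107) = 928.
From dy/dt = 0: 0.00632·928 - 0.596 = 0.0478z*, so z* = 5.27/0.0478 = 110.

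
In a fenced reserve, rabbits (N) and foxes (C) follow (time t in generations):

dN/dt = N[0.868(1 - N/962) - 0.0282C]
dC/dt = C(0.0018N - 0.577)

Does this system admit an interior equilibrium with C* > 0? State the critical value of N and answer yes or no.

Threshold N = 321; K > 321, so yes, the predator persists.

The predator equation gives dC/dt > 0 only when N > 0.577/0.0018 = 321.
Without the predator, N → K = 962. Since 962 > 321, the predator can invade and persist.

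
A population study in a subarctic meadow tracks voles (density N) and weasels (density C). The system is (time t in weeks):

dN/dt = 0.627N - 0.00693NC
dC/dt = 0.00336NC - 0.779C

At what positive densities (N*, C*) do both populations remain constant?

Set dC/dt = 0 with C > 0: 0.00336N - 0.779 = 0, so N* = 0.779/0.00336 = 232.
Set dN/dt = 0 with N > 0: 0.627 - 0.00693C = 0, so C* = 0.627/0.00693 = 90.5.

N* ≈ 232, C* ≈ 90.5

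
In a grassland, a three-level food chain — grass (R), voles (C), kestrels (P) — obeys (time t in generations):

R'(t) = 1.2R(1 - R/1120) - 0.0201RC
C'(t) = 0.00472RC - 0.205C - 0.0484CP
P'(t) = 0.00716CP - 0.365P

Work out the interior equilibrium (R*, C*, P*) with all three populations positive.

From dP/dt = 0: 0.00716C* = 0.365, so C* = 51.
From dR/dt = 0: 1.2(1 - R*/1120) = 0.0201·51, giving R* = 1120·(1 - 0.854) = 164.
From dC/dt = 0: 0.00472·164 - 0.205 = 0.0484P*, so P* = 0.567/0.0484 = 11.7.

R* ≈ 164, C* ≈ 51, P* ≈ 11.7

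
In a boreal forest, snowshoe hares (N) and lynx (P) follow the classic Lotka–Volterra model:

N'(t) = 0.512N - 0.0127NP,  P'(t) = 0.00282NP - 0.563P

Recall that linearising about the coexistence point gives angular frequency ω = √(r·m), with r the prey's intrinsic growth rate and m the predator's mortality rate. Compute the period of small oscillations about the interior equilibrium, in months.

Here r = 0.512 and m = 0.563, so r·m = 0.288.
ω = √0.288 = 0.537 per month, hence T = 2π/ω ≈ 11.7 months.

T ≈ 11.7 months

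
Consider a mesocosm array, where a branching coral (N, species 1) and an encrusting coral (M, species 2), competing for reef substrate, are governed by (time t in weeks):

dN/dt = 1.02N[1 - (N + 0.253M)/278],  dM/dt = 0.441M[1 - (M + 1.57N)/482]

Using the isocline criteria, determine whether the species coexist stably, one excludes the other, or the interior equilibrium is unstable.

Compare the nullcline intercepts: K1/α12 = 278/0.253 = 1100 > K2 = 482; K2/α21 = 482/1.57 = 307 > K1 = 278.
Since both inequalities hold, each species can invade when rare, so the interior equilibrium is stable.

stable coexistence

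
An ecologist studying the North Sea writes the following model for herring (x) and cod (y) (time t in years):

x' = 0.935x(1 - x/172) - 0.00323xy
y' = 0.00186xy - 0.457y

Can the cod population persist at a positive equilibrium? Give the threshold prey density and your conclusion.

Threshold x = 246; K < 246, so no, the predator goes extinct.

The predator equation gives dy/dt > 0 only when x > 0.457/0.00186 = 246.
Without the predator, x → K = 172. Since 172 < 246, the predator cannot invade.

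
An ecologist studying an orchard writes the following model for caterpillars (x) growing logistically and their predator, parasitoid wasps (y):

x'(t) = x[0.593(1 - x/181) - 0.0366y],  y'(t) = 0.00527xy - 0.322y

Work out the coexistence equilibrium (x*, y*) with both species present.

x* ≈ 61.1, y* ≈ 10.7

From dy/dt = 0 with y > 0: 0.00527x* = 0.322, so x* = 61.1.
Substitute into dx/dt = 0: 0.593(1 - 61.1/181) = 0.0366y*.
The bracket is 0.662, giving y* = 0.393/0.0366 = 10.7.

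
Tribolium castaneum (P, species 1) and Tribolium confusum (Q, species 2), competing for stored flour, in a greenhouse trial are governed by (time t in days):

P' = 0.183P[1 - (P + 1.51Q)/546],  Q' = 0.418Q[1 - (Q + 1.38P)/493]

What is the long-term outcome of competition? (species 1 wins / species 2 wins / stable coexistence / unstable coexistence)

unstable coexistence (outcome depends on initial conditions)

Compare the nullcline intercepts: K1/α12 = 546/1.51 = 362 < K2 = 493; K2/α21 = 493/1.38 = 357 < K1 = 546.
Since both are reversed, neither can invade when rare; the interior point is a saddle.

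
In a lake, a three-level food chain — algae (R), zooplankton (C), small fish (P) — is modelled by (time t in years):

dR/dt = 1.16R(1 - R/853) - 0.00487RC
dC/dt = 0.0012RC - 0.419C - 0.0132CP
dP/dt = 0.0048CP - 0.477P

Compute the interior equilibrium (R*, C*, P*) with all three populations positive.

From dP/dt = 0: 0.0048C* = 0.477, so C* = 99.4.
From dR/dt = 0: 1.16(1 - R*/853) = 0.00487·99.4, giving R* = 853·(1 - 0.417) = 497.
From dC/dt = 0: 0.0012·497 - 0.419 = 0.0132P*, so P* = 0.178/0.0132 = 13.5.

R* ≈ 497, C* ≈ 99.4, P* ≈ 13.5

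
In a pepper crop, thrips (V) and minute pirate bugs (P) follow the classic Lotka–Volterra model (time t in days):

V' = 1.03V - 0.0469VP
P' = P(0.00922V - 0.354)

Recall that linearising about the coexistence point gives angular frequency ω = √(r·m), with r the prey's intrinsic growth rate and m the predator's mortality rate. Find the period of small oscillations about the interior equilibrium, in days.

Here r = 1.03 and m = 0.354, so r·m = 0.365.
ω = √0.365 = 0.604 per day, hence T = 2π/ω ≈ 10.4 days.

T ≈ 10.4 days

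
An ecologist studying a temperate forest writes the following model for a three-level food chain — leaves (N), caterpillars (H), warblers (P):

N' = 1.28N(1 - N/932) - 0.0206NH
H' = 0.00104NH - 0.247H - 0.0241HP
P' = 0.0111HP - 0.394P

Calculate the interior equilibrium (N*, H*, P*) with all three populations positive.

From dP/dt = 0: 0.0111H* = 0.394, so H* = 35.5.
From dN/dt = 0: 1.28(1 - N*/932) = 0.0206·35.5, giving N* = 932·(1 - 0.571) = 400.
From dH/dt = 0: 0.00104·400 - 0.247 = 0.0241P*, so P* = 0.169/0.0241 = 6.99.

N* ≈ 400, H* ≈ 35.5, P* ≈ 6.99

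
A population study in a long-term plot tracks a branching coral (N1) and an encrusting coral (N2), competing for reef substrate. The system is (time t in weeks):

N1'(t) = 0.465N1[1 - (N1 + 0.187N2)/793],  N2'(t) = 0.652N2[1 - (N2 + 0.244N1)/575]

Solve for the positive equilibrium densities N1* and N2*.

N1* ≈ 718, N2* ≈ 400

Setting both brackets to zero gives the nullclines N1 + 0.187N2 = 793 and 0.244N1 + N2 = 575.
Substituting N2 = 575 - 0.244N1 into the first: N1(1 - 0.187·0.244) = 793 - 0.187·575.
So N1* = 685/0.954 = 718, and then N2* = 575 - 0.244·718 = 400.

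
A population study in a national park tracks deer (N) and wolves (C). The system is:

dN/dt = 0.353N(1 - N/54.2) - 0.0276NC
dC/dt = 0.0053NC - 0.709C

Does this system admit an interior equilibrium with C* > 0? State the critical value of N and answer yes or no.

Threshold N = 134; K < 134, so no, the predator goes extinct.

The predator equation gives dC/dt > 0 only when N > 0.709/0.0053 = 134.
Without the predator, N → K = 54.2. Since 54.2 < 134, the predator cannot invade.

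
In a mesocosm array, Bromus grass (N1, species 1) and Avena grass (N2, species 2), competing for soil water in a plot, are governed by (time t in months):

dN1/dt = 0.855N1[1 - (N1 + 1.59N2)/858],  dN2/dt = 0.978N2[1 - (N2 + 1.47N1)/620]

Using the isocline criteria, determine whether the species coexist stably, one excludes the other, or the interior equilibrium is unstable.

unstable coexistence (outcome depends on initial conditions)

Compare the nullcline intercepts: K1/α12 = 858/1.59 = 540 < K2 = 620; K2/α21 = 620/1.47 = 422 < K1 = 858.
Since both are reversed, neither can invade when rare; the interior point is a saddle.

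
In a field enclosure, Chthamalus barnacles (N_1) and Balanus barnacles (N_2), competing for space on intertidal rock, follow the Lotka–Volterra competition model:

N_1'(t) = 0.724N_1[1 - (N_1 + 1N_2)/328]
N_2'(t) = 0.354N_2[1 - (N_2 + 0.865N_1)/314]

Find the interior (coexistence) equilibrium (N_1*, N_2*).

N_1* ≈ 104, N_2* ≈ 224

Setting both brackets to zero gives the nullclines N_1 + 1N_2 = 328 and 0.865N_1 + N_2 = 314.
Substituting N_2 = 314 - 0.865N_1 into the first: N_1(1 - 1·0.865) = 328 - 1·314.
So N_1* = 14/0.135 = 104, and then N_2* = 314 - 0.865·104 = 224.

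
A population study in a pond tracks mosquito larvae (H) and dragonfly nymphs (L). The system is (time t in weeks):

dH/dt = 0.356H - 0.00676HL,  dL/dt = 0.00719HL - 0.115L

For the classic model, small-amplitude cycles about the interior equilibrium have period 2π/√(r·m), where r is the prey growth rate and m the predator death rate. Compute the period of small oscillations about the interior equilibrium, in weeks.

T ≈ 31.1 weeks

Here r = 0.356 and m = 0.115, so r·m = 0.0409.
ω = √0.0409 = 0.202 per week, hence T = 2π/ω ≈ 31.1 weeks.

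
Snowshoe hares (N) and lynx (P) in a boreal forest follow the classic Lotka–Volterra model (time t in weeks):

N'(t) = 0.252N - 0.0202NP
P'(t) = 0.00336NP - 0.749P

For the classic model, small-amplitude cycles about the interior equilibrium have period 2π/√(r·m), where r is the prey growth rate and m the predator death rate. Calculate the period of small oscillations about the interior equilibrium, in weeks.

Here r = 0.252 and m = 0.749, so r·m = 0.189.
ω = √0.189 = 0.434 per week, hence T = 2π/ω ≈ 14.5 weeks.

T ≈ 14.5 weeks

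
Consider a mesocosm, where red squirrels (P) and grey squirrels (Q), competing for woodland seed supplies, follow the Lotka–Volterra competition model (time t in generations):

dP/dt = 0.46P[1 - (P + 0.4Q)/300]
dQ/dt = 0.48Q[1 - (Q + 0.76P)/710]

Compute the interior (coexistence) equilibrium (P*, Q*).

Setting both brackets to zero gives the nullclines P + 0.4Q = 300 and 0.76P + Q = 710.
Substituting Q = 710 - 0.76P into the first: P(1 - 0.4·0.76) = 300 - 0.4·710.
So P* = 16/0.696 = 23, and then Q* = 710 - 0.76·23 = 693.

P* ≈ 23, Q* ≈ 693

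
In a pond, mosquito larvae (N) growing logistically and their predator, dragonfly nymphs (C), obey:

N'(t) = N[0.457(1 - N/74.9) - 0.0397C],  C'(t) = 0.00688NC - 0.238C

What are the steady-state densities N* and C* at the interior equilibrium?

N* ≈ 34.6, C* ≈ 6.19

From dC/dt = 0 with C > 0: 0.00688N* = 0.238, so N* = 34.6.
Substitute into dN/dt = 0: 0.457(1 - 34.6/74.9) = 0.0397C*.
The bracket is 0.538, giving C* = 0.246/0.0397 = 6.19.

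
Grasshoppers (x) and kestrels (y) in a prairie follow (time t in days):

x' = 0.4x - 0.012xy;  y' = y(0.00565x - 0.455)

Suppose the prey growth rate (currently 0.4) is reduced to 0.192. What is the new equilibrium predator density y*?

y* ≈ 16

At the interior fixed point, setting dx/dt = 0 with x > 0 fixes y* = (prey growth rate)/(xy coefficient) — independent of the other coefficients.
With the change, y* = 0.192/0.012 = 16; it falls from 33.3.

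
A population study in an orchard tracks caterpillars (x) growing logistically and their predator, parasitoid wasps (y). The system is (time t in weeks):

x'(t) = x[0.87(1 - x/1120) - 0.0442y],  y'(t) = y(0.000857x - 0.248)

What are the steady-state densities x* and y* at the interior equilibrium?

x* ≈ 289, y* ≈ 14.6

From dy/dt = 0 with y > 0: 0.000857x* = 0.248, so x* = 289.
Substitute into dx/dt = 0: 0.87(1 - 289/1120) = 0.0442y*.
The bracket is 0.742, giving y* = 0.645/0.0442 = 14.6.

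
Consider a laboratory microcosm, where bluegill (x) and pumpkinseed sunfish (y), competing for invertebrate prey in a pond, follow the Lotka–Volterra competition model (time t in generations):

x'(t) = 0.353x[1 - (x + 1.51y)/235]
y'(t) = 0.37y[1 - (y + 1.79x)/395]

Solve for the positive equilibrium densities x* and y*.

Setting both brackets to zero gives the nullclines x + 1.51y = 235 and 1.79x + y = 395.
Substituting y = 395 - 1.79x into the first: x(1 - 1.51·1.79) = 235 - 1.51·395.
So x* = -361/-1.7 = 212, and then y* = 395 - 1.79·212 = 15.1.

x* ≈ 212, y* ≈ 15.1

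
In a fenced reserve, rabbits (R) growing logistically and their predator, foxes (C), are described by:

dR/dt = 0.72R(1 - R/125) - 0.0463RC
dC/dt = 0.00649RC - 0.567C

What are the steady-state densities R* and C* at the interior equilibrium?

From dC/dt = 0 with C > 0: 0.00649R* = 0.567, so R* = 87.4.
Substitute into dR/dt = 0: 0.72(1 - 87.4/125) = 0.0463C*.
The bracket is 0.301, giving C* = 0.217/0.0463 = 4.68.

R* ≈ 87.4, C* ≈ 4.68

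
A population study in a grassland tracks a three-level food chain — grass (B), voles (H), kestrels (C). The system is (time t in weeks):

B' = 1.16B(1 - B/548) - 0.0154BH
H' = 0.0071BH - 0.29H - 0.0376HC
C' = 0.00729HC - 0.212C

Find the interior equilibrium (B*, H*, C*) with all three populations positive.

From dC/dt = 0: 0.00729H* = 0.212, so H* = 29.1.
From dB/dt = 0: 1.16(1 - B*/548) = 0.0154·29.1, giving B* = 548·(1 - 0.386) = 336.
From dH/dt = 0: 0.0071·336 - 0.29 = 0.0376C*, so C* = 2.1/0.0376 = 55.8.

B* ≈ 336, H* ≈ 29.1, C* ≈ 55.8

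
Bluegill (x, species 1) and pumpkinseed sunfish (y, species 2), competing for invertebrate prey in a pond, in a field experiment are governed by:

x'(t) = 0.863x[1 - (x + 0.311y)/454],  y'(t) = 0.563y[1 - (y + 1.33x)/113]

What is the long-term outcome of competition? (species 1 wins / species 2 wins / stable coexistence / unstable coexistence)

species 1 excludes species 2

Compare the nullcline intercepts: K1/α12 = 454/0.311 = 1460 > K2 = 113; K2/α21 = 113/1.33 = 85 < K1 = 454.
Since the inequalities point opposite ways, species 1 can invade but species 2 cannot.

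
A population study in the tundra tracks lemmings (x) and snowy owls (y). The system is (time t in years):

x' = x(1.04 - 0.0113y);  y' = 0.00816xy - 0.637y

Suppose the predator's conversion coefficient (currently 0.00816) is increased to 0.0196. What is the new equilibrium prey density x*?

x* ≈ 32.5

At the interior fixed point, setting dy/dt = 0 with y > 0 fixes x* = (predator death rate)/(xy coefficient) — independent of the other coefficients.
With the change, x* = 0.637/0.0196 = 32.5; it falls from 78.1.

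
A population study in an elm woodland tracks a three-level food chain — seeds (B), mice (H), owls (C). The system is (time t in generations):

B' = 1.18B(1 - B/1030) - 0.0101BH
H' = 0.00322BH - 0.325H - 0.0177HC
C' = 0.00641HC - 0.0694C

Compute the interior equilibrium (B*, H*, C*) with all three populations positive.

From dC/dt = 0: 0.00641H* = 0.0694, so H* = 10.8.
From dB/dt = 0: 1.18(1 - B*/1030) = 0.0101·10.8, giving B* = 1030·(1 - 0.0927) = 935.
From dH/dt = 0: 0.00322·935 - 0.325 = 0.0177C*, so C* = 2.68/0.0177 = 152.

B* ≈ 935, H* ≈ 10.8, C* ≈ 152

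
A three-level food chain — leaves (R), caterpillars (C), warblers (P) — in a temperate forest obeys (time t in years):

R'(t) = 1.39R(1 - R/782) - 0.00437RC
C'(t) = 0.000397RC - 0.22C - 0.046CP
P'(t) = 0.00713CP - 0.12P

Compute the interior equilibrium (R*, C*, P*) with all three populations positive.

R* ≈ 741, C* ≈ 16.8, P* ≈ 1.61

From dP/dt = 0: 0.00713C* = 0.12, so C* = 16.8.
From dR/dt = 0: 1.39(1 - R*/782) = 0.00437·16.8, giving R* = 782·(1 - 0.0529) = 741.
From dC/dt = 0: 0.000397·741 - 0.22 = 0.046P*, so P* = 0.074/0.046 = 1.61.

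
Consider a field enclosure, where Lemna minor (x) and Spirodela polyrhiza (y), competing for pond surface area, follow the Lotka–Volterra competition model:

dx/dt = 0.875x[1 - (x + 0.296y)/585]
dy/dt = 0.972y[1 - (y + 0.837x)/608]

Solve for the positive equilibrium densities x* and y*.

Setting both brackets to zero gives the nullclines x + 0.296y = 585 and 0.837x + y = 608.
Substituting y = 608 - 0.837x into the first: x(1 - 0.296·0.837) = 585 - 0.296·608.
So x* = 405/0.752 = 538, and then y* = 608 - 0.837·538 = 157.

x* ≈ 538, y* ≈ 157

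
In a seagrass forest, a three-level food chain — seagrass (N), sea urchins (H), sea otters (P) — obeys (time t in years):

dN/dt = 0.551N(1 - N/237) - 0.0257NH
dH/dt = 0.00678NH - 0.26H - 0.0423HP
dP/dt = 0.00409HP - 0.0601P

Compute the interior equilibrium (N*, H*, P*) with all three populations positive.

N* ≈ 74.6, H* ≈ 14.7, P* ≈ 5.8

From dP/dt = 0: 0.00409H* = 0.0601, so H* = 14.7.
From dN/dt = 0: 0.551(1 - N*/237) = 0.0257·14.7, giving N* = 237·(1 - 0.685) = 74.6.
From dH/dt = 0: 0.00678·74.6 - 0.26 = 0.0423P*, so P* = 0.246/0.0423 = 5.8.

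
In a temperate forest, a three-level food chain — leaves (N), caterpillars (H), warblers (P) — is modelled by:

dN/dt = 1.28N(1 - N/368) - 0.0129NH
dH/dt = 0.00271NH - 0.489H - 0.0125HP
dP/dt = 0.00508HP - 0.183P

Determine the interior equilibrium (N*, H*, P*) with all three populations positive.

From dP/dt = 0: 0.00508H* = 0.183, so H* = 36.
From dN/dt = 0: 1.28(1 - N*/368) = 0.0129·36, giving N* = 368·(1 - 0.363) = 234.
From dH/dt = 0: 0.00271·234 - 0.489 = 0.0125P*, so P* = 0.146/0.0125 = 11.7.

N* ≈ 234, H* ≈ 36, P* ≈ 11.7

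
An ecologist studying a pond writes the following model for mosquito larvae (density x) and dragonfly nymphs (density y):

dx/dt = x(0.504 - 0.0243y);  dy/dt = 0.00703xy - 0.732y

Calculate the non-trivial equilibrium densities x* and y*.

x* ≈ 104, y* ≈ 20.7

Set dy/dt = 0 with y > 0: 0.00703x - 0.732 = 0, so x* = 0.732/0.00703 = 104.
Set dx/dt = 0 with x > 0: 0.504 - 0.0243y = 0, so y* = 0.504/0.0243 = 20.7.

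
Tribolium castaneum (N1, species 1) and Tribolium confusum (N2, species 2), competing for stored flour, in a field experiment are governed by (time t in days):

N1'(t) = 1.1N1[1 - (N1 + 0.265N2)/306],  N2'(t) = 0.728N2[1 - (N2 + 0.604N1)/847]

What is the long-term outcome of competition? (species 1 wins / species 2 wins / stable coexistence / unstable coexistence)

Compare the nullcline intercepts: K1/α12 = 306/0.265 = 1150 > K2 = 847; K2/α21 = 847/0.604 = 1400 > K1 = 306.
Since both inequalities hold, each species can invade when rare, so the interior equilibrium is stable.

stable coexistence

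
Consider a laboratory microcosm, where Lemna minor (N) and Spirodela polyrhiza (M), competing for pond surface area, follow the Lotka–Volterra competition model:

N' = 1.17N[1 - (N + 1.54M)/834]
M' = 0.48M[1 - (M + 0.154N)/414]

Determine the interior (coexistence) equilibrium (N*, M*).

Setting both brackets to zero gives the nullclines N + 1.54M = 834 and 0.154N + M = 414.
Substituting M = 414 - 0.154N into the first: N(1 - 1.54·0.154) = 834 - 1.54·414.
So N* = 196/0.763 = 258, and then M* = 414 - 0.154·258 = 374.

N* ≈ 258, M* ≈ 374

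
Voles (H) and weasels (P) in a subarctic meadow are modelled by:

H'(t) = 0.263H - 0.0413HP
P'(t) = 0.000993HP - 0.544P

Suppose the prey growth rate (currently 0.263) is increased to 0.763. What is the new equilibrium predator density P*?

P* ≈ 18.5

At the interior fixed point, setting dH/dt = 0 with H > 0 fixes P* = (prey growth rate)/(HP coefficient) — independent of the other coefficients.
With the change, P* = 0.763/0.0413 = 18.5; it rises from 6.37.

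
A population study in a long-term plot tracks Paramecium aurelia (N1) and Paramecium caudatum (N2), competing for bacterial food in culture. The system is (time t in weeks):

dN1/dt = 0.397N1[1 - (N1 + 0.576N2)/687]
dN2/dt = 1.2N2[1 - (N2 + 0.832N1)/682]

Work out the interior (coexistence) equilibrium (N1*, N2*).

Setting both brackets to zero gives the nullclines N1 + 0.576N2 = 687 and 0.832N1 + N2 = 682.
Substituting N2 = 682 - 0.832N1 into the first: N1(1 - 0.576·0.832) = 687 - 0.576·682.
So N1* = 294/0.521 = 565, and then N2* = 682 - 0.832·565 = 212.

N1* ≈ 565, N2* ≈ 212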